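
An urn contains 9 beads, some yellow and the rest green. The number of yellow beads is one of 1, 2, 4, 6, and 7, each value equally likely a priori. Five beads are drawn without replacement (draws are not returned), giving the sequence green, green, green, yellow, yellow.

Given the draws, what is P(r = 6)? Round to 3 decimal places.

For each hypothesis, P(data | H) works out to: P(data | r = 1) = (8/9)(7/8)(6/7)(1/6)(0/5) = 0; P(data | r = 2) = (7/9)(6/8)(5/7)(2/6)(1/5) = 1/36; P(data | r = 4) = (5/9)(4/8)(3/7)(4/6)(3/5) = 1/21; P(data | r = 6) = (3/9)(2/8)(1/7)(6/6)(5/5) = 1/84; P(data | r = 7) = (2/9)(1/8)(0/7) = 0.
Multiplying each by its prior: 1/5 · 0 = 0, 1/5 · 1/36 = 1/180, 1/5 · 1/21 = 1/105, 1/5 · 1/84 = 1/420, 1/5 · 0 = 0; with total 11/630.
By Bayes' rule, P(r = 6 | data) = (1/420) / (11/630) = 3/22.

0.136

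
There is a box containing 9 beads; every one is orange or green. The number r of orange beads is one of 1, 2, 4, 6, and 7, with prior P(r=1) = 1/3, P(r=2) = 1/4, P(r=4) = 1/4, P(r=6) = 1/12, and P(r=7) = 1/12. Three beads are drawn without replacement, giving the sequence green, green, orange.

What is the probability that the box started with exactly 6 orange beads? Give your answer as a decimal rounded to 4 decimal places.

Compute the likelihood of the observed sequence for each case: P(data | r = 1) = (8/9)(7/8)(1/7) = 0.11111; P(data | r = 2) = (7/9)(6/8)(2/7) = 0.16667; P(data | r = 4) = (5/9)(4/8)(4/7) = 0.15873; P(data | r = 6) = (3/9)(2/8)(6/7) = 0.071429; P(data | r = 7) = (2/9)(1/8)(7/7) = 0.027778.
Multiplying each by its prior: 1/3 · 0.11111 = 0.037037, 1/4 · 0.16667 = 0.041667, 1/4 · 0.15873 = 0.039683, 1/12 · 0.071429 = 0.0059524, 1/12 · 0.027778 = 0.0023148; these sum to 0.12665.
By Bayes' rule, P(r = 6 | data) = (0.0059524) / (0.12665) = 0.046997.

0.0470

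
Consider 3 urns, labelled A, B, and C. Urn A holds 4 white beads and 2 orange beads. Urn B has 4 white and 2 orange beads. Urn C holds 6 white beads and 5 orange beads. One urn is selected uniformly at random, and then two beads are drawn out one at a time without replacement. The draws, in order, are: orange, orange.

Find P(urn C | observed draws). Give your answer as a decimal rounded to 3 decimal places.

Under each hypothesis, the probability of the observed sequence is: P(data | urn A) = (2/6)(1/5) = 1/15; P(data | urn B) = (2/6)(1/5) = 1/15; P(data | urn C) = (5/11)(4/10) = 2/11.
Multiplying each by its prior: 1/3 · 1/15 = 1/45, 1/3 · 1/15 = 1/45, 1/3 · 2/11 = 2/33; with total 52/495.
Hence P(urn C | data) = (2/33) / (52/495) = 15/26.

0.577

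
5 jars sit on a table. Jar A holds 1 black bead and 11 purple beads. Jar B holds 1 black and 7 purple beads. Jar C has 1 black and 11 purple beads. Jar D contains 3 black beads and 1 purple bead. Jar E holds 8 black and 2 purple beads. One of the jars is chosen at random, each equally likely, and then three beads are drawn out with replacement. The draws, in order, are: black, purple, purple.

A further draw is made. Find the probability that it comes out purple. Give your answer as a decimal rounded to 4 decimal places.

0.7318

Under each hypothesis, the probability of the observed sequence is: P(data | jar A) = (1/12)(11/12)(11/12) = 0.070023; P(data | jar B) = (1/8)(7/8)(7/8) = 0.095703; P(data | jar C) = (1/12)(11/12)(11/12) = 0.070023; P(data | jar D) = (3/4)(1/4)(1/4) = 0.046875; P(data | jar E) = (8/10)(2/10)(2/10) = 0.032.
The prior-weighted likelihoods are 1/5 · 0.070023 = 0.014005, 1/5 · 0.095703 = 0.019141, 1/5 · 0.070023 = 0.014005, 1/5 · 0.046875 = 0.009375, 1/5 · 0.032 = 0.0064; summing to 0.062925.
The posterior is then P(jar A | data) = 0.22256, P(jar B | data) = 0.30418, P(jar C | data) = 0.22256, P(jar D | data) = 0.14899, P(jar E | data) = 0.10171.
So P(purple next | data) = Σ P(purple next | H) P(H | data) = (11/12)(0.22256) + (7/8)(0.30418) + (11/12)(0.22256) + (1/4)(0.14899) + (1/5)(0.10171) = 0.73178.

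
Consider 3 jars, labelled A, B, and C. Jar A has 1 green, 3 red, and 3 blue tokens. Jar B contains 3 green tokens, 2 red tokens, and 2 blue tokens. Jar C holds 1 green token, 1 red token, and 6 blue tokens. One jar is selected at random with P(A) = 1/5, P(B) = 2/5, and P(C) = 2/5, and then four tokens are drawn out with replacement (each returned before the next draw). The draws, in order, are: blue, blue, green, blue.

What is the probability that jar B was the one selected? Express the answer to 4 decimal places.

0.1462

Compute the likelihood of the observed sequence for each case: P(data | jar A) = (3/7)(3/7)(1/7)(3/7) = 0.011245; P(data | jar B) = (2/7)(2/7)(3/7)(2/7) = 0.0099958; P(data | jar C) = (6/8)(6/8)(1/8)(6/8) = 0.052734.
Weighting by the prior gives 1/5 · 0.011245 = 0.0022491, 2/5 · 0.0099958 = 0.0039983, 2/5 · 0.052734 = 0.021094; summing to 0.027341.
By Bayes' rule, P(jar B | data) = (0.0039983) / (0.027341) = 0.14624.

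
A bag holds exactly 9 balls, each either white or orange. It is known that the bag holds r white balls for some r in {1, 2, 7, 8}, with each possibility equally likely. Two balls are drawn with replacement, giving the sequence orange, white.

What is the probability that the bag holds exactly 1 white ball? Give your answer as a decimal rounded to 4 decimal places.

0.1818

Under each hypothesis, the probability of the observed sequence is: P(data | r = 1) = (8/9)(1/9) = 8/81; P(data | r = 2) = (7/9)(2/9) = 14/81; P(data | r = 7) = (2/9)(7/9) = 14/81; P(data | r = 8) = (1/9)(8/9) = 8/81.
Weighting by the prior gives 1/4 · 8/81 = 2/81, 1/4 · 14/81 = 7/162, 1/4 · 14/81 = 7/162, 1/4 · 8/81 = 2/81; these sum to 11/81.
Therefore the posterior P(r = 1 | data) = (2/81) / (11/81) = 2/11.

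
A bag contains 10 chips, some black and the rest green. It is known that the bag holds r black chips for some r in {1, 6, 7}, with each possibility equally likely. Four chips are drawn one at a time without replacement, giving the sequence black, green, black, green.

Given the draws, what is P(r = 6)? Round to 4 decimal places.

0.5882

Under each hypothesis, the probability of the observed sequence is: P(data | r = 1) = (1/10)(9/9)(0/8) = 0; P(data | r = 6) = (6/10)(4/9)(5/8)(3/7) = 1/14; P(data | r = 7) = (7/10)(3/9)(6/8)(2/7) = 1/20.
The prior-weighted likelihoods are 1/3 · 0 = 0, 1/3 · 1/14 = 1/42, 1/3 · 1/20 = 1/60; with total 17/420.
By Bayes' rule, P(r = 6 | data) = (1/42) / (17/420) = 10/17.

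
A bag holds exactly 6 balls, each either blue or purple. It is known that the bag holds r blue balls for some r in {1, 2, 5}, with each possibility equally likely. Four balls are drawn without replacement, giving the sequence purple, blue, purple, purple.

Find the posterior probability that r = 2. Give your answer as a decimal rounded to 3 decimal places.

0.444

The likelihood of the observed sequence under each hypothesis: P(data | r = 1) = (5/6)(1/5)(4/4)(3/3) = 1/6; P(data | r = 2) = (4/6)(2/5)(3/4)(2/3) = 2/15; P(data | r = 5) = (1/6)(5/5)(0/4) = 0.
Multiplying each by its prior: 1/3 · 1/6 = 1/18, 1/3 · 2/15 = 2/45, 1/3 · 0 = 0; summing to 1/10.
So P(r = 2 | data) = (2/45) / (1/10) = 4/9.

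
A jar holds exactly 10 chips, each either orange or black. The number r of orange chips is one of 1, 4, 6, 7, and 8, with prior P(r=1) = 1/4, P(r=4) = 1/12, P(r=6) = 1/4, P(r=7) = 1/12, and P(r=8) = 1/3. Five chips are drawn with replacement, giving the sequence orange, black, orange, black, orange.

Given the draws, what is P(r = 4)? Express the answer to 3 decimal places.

For each hypothesis, P(data | H) works out to: P(data | r = 1) = (1/10)(9/10)(1/10)(9/10)(1/10) = 0.00081; P(data | r = 4) = (4/10)(6/10)(4/10)(6/10)(4/10) = 0.02304; P(data | r = 6) = (6/10)(4/10)(6/10)(4/10)(6/10) = 0.03456; P(data | r = 7) = (7/10)(3/10)(7/10)(3/10)(7/10) = 0.03087; P(data | r = 8) = (8/10)(2/10)(8/10)(2/10)(8/10) = 0.02048.
Multiplying each by its prior: 1/4 · 0.00081 = 0.0002025, 1/12 · 0.02304 = 0.00192, 1/4 · 0.03456 = 0.00864, 1/12 · 0.03087 = 0.0025725, 1/3 · 0.02048 = 0.0068267; these sum to 0.020162.
So P(r = 4 | data) = (0.00192) / (0.020162) = 0.09523.

0.095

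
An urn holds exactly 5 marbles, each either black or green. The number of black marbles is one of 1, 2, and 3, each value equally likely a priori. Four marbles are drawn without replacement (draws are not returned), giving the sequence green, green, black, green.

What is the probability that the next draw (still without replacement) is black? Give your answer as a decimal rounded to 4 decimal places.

Compute the likelihood of the observed sequence for each case: P(data | r = 1) = (4/5)(3/4)(1/3)(2/2) = 1/5; P(data | r = 2) = (3/5)(2/4)(2/3)(1/2) = 1/10; P(data | r = 3) = (2/5)(1/4)(3/3)(0/2) = 0.
Multiplying each by its prior: 1/3 · 1/5 = 1/15, 1/3 · 1/10 = 1/30, 1/3 · 0 = 0; with total 1/10.
Dividing through by the total gives posterior P(r = 1 | data) = 2/3, P(r = 2 | data) = 1/3, P(r = 3 | data) = 0.
So P(black next | data) = Σ P(black next | H) P(H | data) = (0)(2/3) + (1)(1/3) = 1/3.

0.3333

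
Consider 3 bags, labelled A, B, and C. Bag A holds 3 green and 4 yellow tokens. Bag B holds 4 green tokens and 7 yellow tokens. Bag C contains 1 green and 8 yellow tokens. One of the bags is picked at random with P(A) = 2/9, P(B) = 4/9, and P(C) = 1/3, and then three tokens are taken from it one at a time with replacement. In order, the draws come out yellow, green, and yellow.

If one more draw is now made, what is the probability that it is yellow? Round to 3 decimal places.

0.679

For each hypothesis, P(data | H) works out to: P(data | bag A) = (4/7)(3/7)(4/7) = 0.13994; P(data | bag B) = (7/11)(4/11)(7/11) = 0.14726; P(data | bag C) = (8/9)(1/9)(8/9) = 0.087791.
Weighting by the prior gives 2/9 · 0.13994 = 0.031098, 4/9 · 0.14726 = 0.065448, 1/3 · 0.087791 = 0.029264; these sum to 0.12581.
The posterior is then P(bag A | data) = 0.24718, P(bag B | data) = 0.52021, P(bag C | data) = 0.2326.
The predictive probability is P(yellow next | data) = (4/7)(0.24718) + (7/11)(0.52021) + (8/9)(0.2326) = 0.67905.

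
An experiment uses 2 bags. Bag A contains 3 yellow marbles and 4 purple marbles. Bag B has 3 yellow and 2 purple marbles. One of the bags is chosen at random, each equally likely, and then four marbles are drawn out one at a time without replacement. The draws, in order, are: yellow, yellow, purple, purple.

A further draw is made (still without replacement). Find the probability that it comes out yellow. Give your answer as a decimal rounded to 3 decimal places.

0.692

Under each hypothesis, the probability of the observed sequence is: P(data | bag A) = (3/7)(2/6)(4/5)(3/4) = 3/35; P(data | bag B) = (3/5)(2/4)(2/3)(1/2) = 1/10.
The prior-weighted likelihoods are 1/2 · 3/35 = 3/70, 1/2 · 1/10 = 1/20; summing to 13/140.
Dividing through by the total gives posterior P(bag A | data) = 6/13, P(bag B | data) = 7/13.
Averaging over the posterior, P(yellow next | data) = (1/3)(6/13) + (1)(7/13) = 9/13.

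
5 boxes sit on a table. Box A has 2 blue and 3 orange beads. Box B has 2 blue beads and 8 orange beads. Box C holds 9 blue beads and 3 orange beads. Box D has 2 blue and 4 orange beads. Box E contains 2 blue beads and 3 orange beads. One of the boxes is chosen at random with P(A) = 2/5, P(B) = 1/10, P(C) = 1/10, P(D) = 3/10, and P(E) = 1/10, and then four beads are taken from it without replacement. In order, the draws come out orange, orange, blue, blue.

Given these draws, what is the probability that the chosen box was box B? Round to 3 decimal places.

For each hypothesis, P(data | H) works out to: P(data | box A) = (3/5)(2/4)(2/3)(1/2) = 0.1; P(data | box B) = (8/10)(7/9)(2/8)(1/7) = 0.022222; P(data | box C) = (3/12)(2/11)(9/10)(8/9) = 0.036364; P(data | box D) = (4/6)(3/5)(2/4)(1/3) = 0.066667; P(data | box E) = (3/5)(2/4)(2/3)(1/2) = 0.1.
The prior-weighted likelihoods are 2/5 · 0.1 = 0.04, 1/10 · 0.022222 = 0.0022222, 1/10 · 0.036364 = 0.0036364, 3/10 · 0.066667 = 0.02, 1/10 · 0.1 = 0.01; with total 0.075859.
Therefore the posterior P(box B | data) = (0.0022222) / (0.075859) = 0.029294.

0.029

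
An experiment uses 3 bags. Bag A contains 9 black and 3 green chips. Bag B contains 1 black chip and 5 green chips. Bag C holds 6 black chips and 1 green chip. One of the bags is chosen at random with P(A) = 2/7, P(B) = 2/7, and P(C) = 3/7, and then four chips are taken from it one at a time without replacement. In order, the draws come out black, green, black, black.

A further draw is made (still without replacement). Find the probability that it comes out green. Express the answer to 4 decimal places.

The likelihood of the observed sequence under each hypothesis: P(data | bag A) = (9/12)(3/11)(8/10)(7/9) = 0.12727; P(data | bag B) = (1/6)(5/5)(0/4) = 0; P(data | bag C) = (6/7)(1/6)(5/5)(4/4) = 0.14286.
Weighting by the prior gives 2/7 · 0.12727 = 0.036364, 2/7 · 0 = 0, 3/7 · 0.14286 = 0.061224; summing to 0.097588.
The posterior is then P(bag A | data) = 0.37262, P(bag B | data) = 0, P(bag C | data) = 0.62738.
The predictive probability is P(green next | data) = (1/4)(0.37262) + (0)(0.62738) = 0.093156.

0.0932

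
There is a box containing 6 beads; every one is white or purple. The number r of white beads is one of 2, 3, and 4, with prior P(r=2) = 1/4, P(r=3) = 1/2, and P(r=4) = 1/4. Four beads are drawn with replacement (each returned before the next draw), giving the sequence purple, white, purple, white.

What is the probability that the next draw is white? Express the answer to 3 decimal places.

0.500

Compute the likelihood of the observed sequence for each case: P(data | r = 2) = (4/6)(2/6)(4/6)(2/6) = 0.049383; P(data | r = 3) = (3/6)(3/6)(3/6)(3/6) = 0.0625; P(data | r = 4) = (2/6)(4/6)(2/6)(4/6) = 0.049383.
The prior-weighted likelihoods are 1/4 · 0.049383 = 0.012346, 1/2 · 0.0625 = 0.03125, 1/4 · 0.049383 = 0.012346; these sum to 0.055941.
The posterior is then P(r = 2 | data) = 0.22069, P(r = 3 | data) = 0.55862, P(r = 4 | data) = 0.22069.
The predictive probability is P(white next | data) = (1/3)(0.22069) + (1/2)(0.55862) + (2/3)(0.22069) = 0.5.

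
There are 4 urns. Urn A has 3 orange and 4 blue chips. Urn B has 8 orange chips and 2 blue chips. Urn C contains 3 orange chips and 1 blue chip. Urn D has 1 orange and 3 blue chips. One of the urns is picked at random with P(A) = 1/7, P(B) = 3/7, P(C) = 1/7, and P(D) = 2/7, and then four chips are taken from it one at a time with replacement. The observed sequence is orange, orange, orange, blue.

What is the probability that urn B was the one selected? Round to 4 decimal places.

Compute the likelihood of the observed sequence for each case: P(data | urn A) = (3/7)(3/7)(3/7)(4/7) = 0.044981; P(data | urn B) = (8/10)(8/10)(8/10)(2/10) = 0.1024; P(data | urn C) = (3/4)(3/4)(3/4)(1/4) = 0.10547; P(data | urn D) = (1/4)(1/4)(1/4)(3/4) = 0.011719.
Weighting by the prior gives 1/7 · 0.044981 = 0.0064259, 3/7 · 0.1024 = 0.043886, 1/7 · 0.10547 = 0.015067, 2/7 · 0.011719 = 0.0033482; with total 0.068727.
Therefore the posterior P(urn B | data) = (0.043886) / (0.068727) = 0.63855.

0.6386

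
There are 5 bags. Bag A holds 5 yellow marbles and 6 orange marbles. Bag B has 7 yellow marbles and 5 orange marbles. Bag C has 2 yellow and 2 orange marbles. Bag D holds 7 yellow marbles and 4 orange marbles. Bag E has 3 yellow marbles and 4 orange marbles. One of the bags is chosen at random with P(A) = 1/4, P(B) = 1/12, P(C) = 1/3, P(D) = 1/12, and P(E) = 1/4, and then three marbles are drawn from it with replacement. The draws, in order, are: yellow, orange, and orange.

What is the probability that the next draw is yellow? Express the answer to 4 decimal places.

0.4811

The likelihood of the observed sequence under each hypothesis: P(data | bag A) = (5/11)(6/11)(6/11) = 0.13524; P(data | bag B) = (7/12)(5/12)(5/12) = 0.10127; P(data | bag C) = (2/4)(2/4)(2/4) = 0.125; P(data | bag D) = (7/11)(4/11)(4/11) = 0.084147; P(data | bag E) = (3/7)(4/7)(4/7) = 0.13994.
Multiplying each by its prior: 1/4 · 0.13524 = 0.033809, 1/12 · 0.10127 = 0.0084394, 1/3 · 0.125 = 0.041667, 1/12 · 0.084147 = 0.0070123, 1/4 · 0.13994 = 0.034985; with total 0.12591.
The posterior is then P(bag A | data) = 0.26851, P(bag B | data) = 0.067026, P(bag C | data) = 0.33092, P(bag D | data) = 0.055691, P(bag E | data) = 0.27785.
The predictive probability is P(yellow next | data) = (5/11)(0.26851) + (7/12)(0.067026) + (1/2)(0.33092) + (7/11)(0.055691) + (3/7)(0.27785) = 0.48113.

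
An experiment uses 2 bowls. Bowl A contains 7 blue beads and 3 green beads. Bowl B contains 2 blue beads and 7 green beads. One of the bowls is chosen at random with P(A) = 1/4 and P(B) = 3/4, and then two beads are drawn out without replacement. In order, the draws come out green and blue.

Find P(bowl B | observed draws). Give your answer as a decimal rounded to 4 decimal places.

The likelihood of the observed sequence under each hypothesis: P(data | bowl A) = (3/10)(7/9) = 7/30; P(data | bowl B) = (7/9)(2/8) = 7/36.
Weighting by the prior gives 1/4 · 7/30 = 7/120, 3/4 · 7/36 = 7/48; summing to 49/240.
By Bayes' rule, P(bowl B | data) = (7/48) / (49/240) = 5/7.

0.7143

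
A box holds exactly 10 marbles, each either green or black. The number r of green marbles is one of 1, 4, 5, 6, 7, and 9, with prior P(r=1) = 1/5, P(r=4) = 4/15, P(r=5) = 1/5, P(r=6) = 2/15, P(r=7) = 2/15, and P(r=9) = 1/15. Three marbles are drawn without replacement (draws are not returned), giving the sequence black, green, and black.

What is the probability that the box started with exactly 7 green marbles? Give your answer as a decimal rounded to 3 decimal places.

0.069

The likelihood of the observed sequence under each hypothesis: P(data | r = 1) = (9/10)(1/9)(8/8) = 1/10; P(data | r = 4) = (6/10)(4/9)(5/8) = 1/6; P(data | r = 5) = (5/10)(5/9)(4/8) = 5/36; P(data | r = 6) = (4/10)(6/9)(3/8) = 1/10; P(data | r = 7) = (3/10)(7/9)(2/8) = 7/120; P(data | r = 9) = (1/10)(9/9)(0/8) = 0.
Multiplying each by its prior: 1/5 · 1/10 = 1/50, 4/15 · 1/6 = 2/45, 1/5 · 5/36 = 1/36, 2/15 · 1/10 = 1/75, 2/15 · 7/120 = 7/900, 1/15 · 0 = 0; summing to 17/150.
Therefore the posterior P(r = 7 | data) = (7/900) / (17/150) = 7/102.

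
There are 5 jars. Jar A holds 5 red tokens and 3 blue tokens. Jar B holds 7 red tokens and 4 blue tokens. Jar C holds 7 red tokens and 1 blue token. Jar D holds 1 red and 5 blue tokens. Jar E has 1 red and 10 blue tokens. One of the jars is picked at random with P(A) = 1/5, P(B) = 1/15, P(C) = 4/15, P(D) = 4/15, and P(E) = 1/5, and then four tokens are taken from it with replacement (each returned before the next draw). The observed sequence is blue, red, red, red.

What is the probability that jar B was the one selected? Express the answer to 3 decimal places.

0.130

Compute the likelihood of the observed sequence for each case: P(data | jar A) = (3/8)(5/8)(5/8)(5/8) = 0.091553; P(data | jar B) = (4/11)(7/11)(7/11)(7/11) = 0.093709; P(data | jar C) = (1/8)(7/8)(7/8)(7/8) = 0.08374; P(data | jar D) = (5/6)(1/6)(1/6)(1/6) = 0.003858; P(data | jar E) = (10/11)(1/11)(1/11)(1/11) = 0.00068301.
Weighting by the prior gives 1/5 · 0.091553 = 0.018311, 1/15 · 0.093709 = 0.0062473, 4/15 · 0.08374 = 0.022331, 4/15 · 0.003858 = 0.0010288, 1/5 · 0.00068301 = 0.0001366; summing to 0.048054.
Hence P(jar B | data) = (0.0062473) / (0.048054) = 0.13001.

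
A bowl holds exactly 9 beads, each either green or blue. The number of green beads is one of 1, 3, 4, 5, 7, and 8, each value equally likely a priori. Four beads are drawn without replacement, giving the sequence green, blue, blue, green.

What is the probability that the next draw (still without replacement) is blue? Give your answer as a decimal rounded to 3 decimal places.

0.516

Under each hypothesis, the probability of the observed sequence is: P(data | r = 1) = (1/9)(8/8)(7/7)(0/6) = 0; P(data | r = 3) = (3/9)(6/8)(5/7)(2/6) = 5/84; P(data | r = 4) = (4/9)(5/8)(4/7)(3/6) = 5/63; P(data | r = 5) = (5/9)(4/8)(3/7)(4/6) = 5/63; P(data | r = 7) = (7/9)(2/8)(1/7)(6/6) = 1/36; P(data | r = 8) = (8/9)(1/8)(0/7) = 0.
Weighting by the prior gives 1/6 · 0 = 0, 1/6 · 5/84 = 5/504, 1/6 · 5/63 = 5/378, 1/6 · 5/63 = 5/378, 1/6 · 1/36 = 1/216, 1/6 · 0 = 0; with total 31/756.
The posterior is then P(r = 1 | data) = 0, P(r = 3 | data) = 15/62, P(r = 4 | data) = 10/31, P(r = 5 | data) = 10/31, P(r = 7 | data) = 7/62, P(r = 8 | data) = 0.
So P(blue next | data) = Σ P(blue next | H) P(H | data) = (4/5)(15/62) + (3/5)(10/31) + (2/5)(10/31) + (0)(7/62) = 16/31.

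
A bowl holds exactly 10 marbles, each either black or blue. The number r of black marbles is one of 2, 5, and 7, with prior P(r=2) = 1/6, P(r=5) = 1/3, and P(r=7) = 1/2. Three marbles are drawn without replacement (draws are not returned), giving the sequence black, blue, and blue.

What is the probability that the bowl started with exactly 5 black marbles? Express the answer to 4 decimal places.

Compute the likelihood of the observed sequence for each case: P(data | r = 2) = (2/10)(8/9)(7/8) = 7/45; P(data | r = 5) = (5/10)(5/9)(4/8) = 5/36; P(data | r = 7) = (7/10)(3/9)(2/8) = 7/120.
Weighting by the prior gives 1/6 · 7/45 = 7/270, 1/3 · 5/36 = 5/108, 1/2 · 7/120 = 7/240; summing to 73/720.
By Bayes' rule, P(r = 5 | data) = (5/108) / (73/720) = 100/219.

0.4566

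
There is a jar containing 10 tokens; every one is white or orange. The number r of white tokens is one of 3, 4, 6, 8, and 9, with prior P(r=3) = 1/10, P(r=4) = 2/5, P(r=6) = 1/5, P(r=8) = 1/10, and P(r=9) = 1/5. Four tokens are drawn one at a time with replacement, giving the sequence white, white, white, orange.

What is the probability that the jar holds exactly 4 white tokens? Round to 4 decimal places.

0.2588

The likelihood of the observed sequence under each hypothesis: P(data | r = 3) = (3/10)(3/10)(3/10)(7/10) = 0.0189; P(data | r = 4) = (4/10)(4/10)(4/10)(6/10) = 0.0384; P(data | r = 6) = (6/10)(6/10)(6/10)(4/10) = 0.0864; P(data | r = 8) = (8/10)(8/10)(8/10)(2/10) = 0.1024; P(data | r = 9) = (9/10)(9/10)(9/10)(1/10) = 0.0729.
Weighting by the prior gives 1/10 · 0.0189 = 0.00189, 2/5 · 0.0384 = 0.01536, 1/5 · 0.0864 = 0.01728, 1/10 · 0.1024 = 0.01024, 1/5 · 0.0729 = 0.01458; with total 0.05935.
Hence P(r = 4 | data) = (0.01536) / (0.05935) = 0.2588.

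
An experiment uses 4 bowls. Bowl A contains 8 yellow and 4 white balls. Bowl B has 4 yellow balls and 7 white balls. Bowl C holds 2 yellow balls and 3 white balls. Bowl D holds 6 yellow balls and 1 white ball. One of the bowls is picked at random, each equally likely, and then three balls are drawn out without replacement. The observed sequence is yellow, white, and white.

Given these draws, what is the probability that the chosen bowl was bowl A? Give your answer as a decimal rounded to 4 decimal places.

The likelihood of the observed sequence under each hypothesis: P(data | bowl A) = (8/12)(4/11)(3/10) = 4/55; P(data | bowl B) = (4/11)(7/10)(6/9) = 28/165; P(data | bowl C) = (2/5)(3/4)(2/3) = 1/5; P(data | bowl D) = (6/7)(1/6)(0/5) = 0.
Multiplying each by its prior: 1/4 · 4/55 = 1/55, 1/4 · 28/165 = 7/165, 1/4 · 1/5 = 1/20, 1/4 · 0 = 0; with total 73/660.
Hence P(bowl A | data) = (1/55) / (73/660) = 12/73.

0.1644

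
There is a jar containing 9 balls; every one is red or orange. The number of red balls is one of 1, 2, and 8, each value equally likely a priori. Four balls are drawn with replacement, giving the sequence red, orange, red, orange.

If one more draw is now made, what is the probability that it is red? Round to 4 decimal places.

0.3320

Compute the likelihood of the observed sequence for each case: P(data | r = 1) = (1/9)(8/9)(1/9)(8/9) = 0.0097546; P(data | r = 2) = (2/9)(7/9)(2/9)(7/9) = 0.029873; P(data | r = 8) = (8/9)(1/9)(8/9)(1/9) = 0.0097546.
Multiplying each by its prior: 1/3 · 0.0097546 = 0.0032515, 1/3 · 0.029873 = 0.0099578, 1/3 · 0.0097546 = 0.0032515; summing to 0.016461.
Dividing through by the total gives posterior P(r = 1 | data) = 0.19753, P(r = 2 | data) = 0.60494, P(r = 8 | data) = 0.19753.
So P(red next | data) = Σ P(red next | H) P(H | data) = (1/9)(0.19753) + (2/9)(0.60494) + (8/9)(0.19753) = 0.33196.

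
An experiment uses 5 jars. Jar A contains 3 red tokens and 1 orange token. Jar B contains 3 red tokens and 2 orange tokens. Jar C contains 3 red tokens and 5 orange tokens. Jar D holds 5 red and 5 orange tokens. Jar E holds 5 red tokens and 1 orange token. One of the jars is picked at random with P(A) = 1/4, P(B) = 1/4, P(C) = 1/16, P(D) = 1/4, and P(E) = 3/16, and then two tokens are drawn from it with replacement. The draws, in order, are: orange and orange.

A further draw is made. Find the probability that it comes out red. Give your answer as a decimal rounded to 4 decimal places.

The likelihood of the observed sequence under each hypothesis: P(data | jar A) = (1/4)(1/4) = 0.0625; P(data | jar B) = (2/5)(2/5) = 0.16; P(data | jar C) = (5/8)(5/8) = 0.39062; P(data | jar D) = (5/10)(5/10) = 0.25; P(data | jar E) = (1/6)(1/6) = 0.027778.
Multiplying each by its prior: 1/4 · 0.0625 = 0.015625, 1/4 · 0.16 = 0.04, 1/16 · 0.39062 = 0.024414, 1/4 · 0.25 = 0.0625, 3/16 · 0.027778 = 0.0052083; these sum to 0.14775.
Normalising, the posterior is P(jar A | data) = 0.10575, P(jar B | data) = 0.27073, P(jar C | data) = 0.16524, P(jar D | data) = 0.42302, P(jar E | data) = 0.035252.
Averaging over the posterior, P(red next | data) = (3/4)(0.10575) + (3/5)(0.27073) + (3/8)(0.16524) + (1/2)(0.42302) + (5/6)(0.035252) = 0.54461.

0.5446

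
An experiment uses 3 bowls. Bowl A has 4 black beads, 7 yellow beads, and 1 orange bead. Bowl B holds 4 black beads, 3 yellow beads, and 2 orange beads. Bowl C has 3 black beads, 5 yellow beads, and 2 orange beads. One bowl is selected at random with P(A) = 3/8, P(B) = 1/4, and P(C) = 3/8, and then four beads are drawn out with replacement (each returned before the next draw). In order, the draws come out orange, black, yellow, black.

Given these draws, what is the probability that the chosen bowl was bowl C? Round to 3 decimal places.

Compute the likelihood of the observed sequence for each case: P(data | bowl A) = (1/12)(4/12)(7/12)(4/12) = 0.0054012; P(data | bowl B) = (2/9)(4/9)(3/9)(4/9) = 0.014632; P(data | bowl C) = (2/10)(3/10)(5/10)(3/10) = 0.009.
Weighting by the prior gives 3/8 · 0.0054012 = 0.0020255, 1/4 · 0.014632 = 0.003658, 3/8 · 0.009 = 0.003375; summing to 0.0090584.
By Bayes' rule, P(bowl C | data) = (0.003375) / (0.0090584) = 0.37258.

0.373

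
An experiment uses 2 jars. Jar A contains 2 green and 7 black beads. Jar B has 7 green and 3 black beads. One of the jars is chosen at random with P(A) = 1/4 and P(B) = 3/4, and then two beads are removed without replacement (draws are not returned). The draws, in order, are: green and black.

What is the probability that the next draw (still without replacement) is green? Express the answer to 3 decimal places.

0.618

For each hypothesis, P(data | H) works out to: P(data | jar A) = (2/9)(7/8) = 7/36; P(data | jar B) = (7/10)(3/9) = 7/30.
The prior-weighted likelihoods are 1/4 · 7/36 = 7/144, 3/4 · 7/30 = 7/40; these sum to 161/720.
The posterior is then P(jar A | data) = 5/23, P(jar B | data) = 18/23.
Averaging over the posterior, P(green next | data) = (1/7)(5/23) + (3/4)(18/23) = 199/322.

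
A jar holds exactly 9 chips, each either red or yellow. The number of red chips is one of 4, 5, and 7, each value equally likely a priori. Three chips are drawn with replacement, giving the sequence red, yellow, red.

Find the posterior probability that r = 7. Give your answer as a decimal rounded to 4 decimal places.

0.3525

Under each hypothesis, the probability of the observed sequence is: P(data | r = 4) = (4/9)(5/9)(4/9) = 0.10974; P(data | r = 5) = (5/9)(4/9)(5/9) = 0.13717; P(data | r = 7) = (7/9)(2/9)(7/9) = 0.13443.
Multiplying each by its prior: 1/3 · 0.10974 = 0.03658, 1/3 · 0.13717 = 0.045725, 1/3 · 0.13443 = 0.04481; with total 0.12711.
By Bayes' rule, P(r = 7 | data) = (0.04481) / (0.12711) = 0.35252.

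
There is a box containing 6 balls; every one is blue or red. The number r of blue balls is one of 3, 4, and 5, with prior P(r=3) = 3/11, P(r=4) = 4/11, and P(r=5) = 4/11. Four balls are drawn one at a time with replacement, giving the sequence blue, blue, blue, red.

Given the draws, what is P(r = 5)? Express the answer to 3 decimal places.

0.398

Under each hypothesis, the probability of the observed sequence is: P(data | r = 3) = (3/6)(3/6)(3/6)(3/6) = 0.0625; P(data | r = 4) = (4/6)(4/6)(4/6)(2/6) = 0.098765; P(data | r = 5) = (5/6)(5/6)(5/6)(1/6) = 0.096451.
The prior-weighted likelihoods are 3/11 · 0.0625 = 0.017045, 4/11 · 0.098765 = 0.035915, 4/11 · 0.096451 = 0.035073; with total 0.088033.
Hence P(r = 5 | data) = (0.035073) / (0.088033) = 0.39841.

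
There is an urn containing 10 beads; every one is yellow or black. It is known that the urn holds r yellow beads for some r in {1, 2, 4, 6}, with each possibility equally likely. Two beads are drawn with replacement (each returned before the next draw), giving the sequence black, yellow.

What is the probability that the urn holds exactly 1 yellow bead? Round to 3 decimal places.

Compute the likelihood of the observed sequence for each case: P(data | r = 1) = (9/10)(1/10) = 9/100; P(data | r = 2) = (8/10)(2/10) = 4/25; P(data | r = 4) = (6/10)(4/10) = 6/25; P(data | r = 6) = (4/10)(6/10) = 6/25.
The prior-weighted likelihoods are 1/4 · 9/100 = 9/400, 1/4 · 4/25 = 1/25, 1/4 · 6/25 = 3/50, 1/4 · 6/25 = 3/50; with total 73/400.
Therefore the posterior P(r = 1 | data) = (9/400) / (73/400) = 9/73.

0.123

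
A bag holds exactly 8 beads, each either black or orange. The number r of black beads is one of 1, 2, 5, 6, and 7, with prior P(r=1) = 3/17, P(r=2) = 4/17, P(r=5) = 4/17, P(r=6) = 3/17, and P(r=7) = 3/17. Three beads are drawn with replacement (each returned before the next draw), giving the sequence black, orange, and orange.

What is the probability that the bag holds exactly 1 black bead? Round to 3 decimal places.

For each hypothesis, P(data | H) works out to: P(data | r = 1) = (1/8)(7/8)(7/8) = 0.095703; P(data | r = 2) = (2/8)(6/8)(6/8) = 0.14062; P(data | r = 5) = (5/8)(3/8)(3/8) = 0.087891; P(data | r = 6) = (6/8)(2/8)(2/8) = 0.046875; P(data | r = 7) = (7/8)(1/8)(1/8) = 0.013672.
Multiplying each by its prior: 3/17 · 0.095703 = 0.016889, 4/17 · 0.14062 = 0.033088, 4/17 · 0.087891 = 0.02068, 3/17 · 0.046875 = 0.0082721, 3/17 · 0.013672 = 0.0024127; summing to 0.081342.
Hence P(r = 1 | data) = (0.016889) / (0.081342) = 0.20763.

0.208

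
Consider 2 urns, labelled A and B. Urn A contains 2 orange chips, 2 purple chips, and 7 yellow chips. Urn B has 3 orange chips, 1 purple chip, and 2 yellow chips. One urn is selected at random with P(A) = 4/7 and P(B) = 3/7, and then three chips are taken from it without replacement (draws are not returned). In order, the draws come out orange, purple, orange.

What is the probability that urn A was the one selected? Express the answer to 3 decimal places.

0.097

Compute the likelihood of the observed sequence for each case: P(data | urn A) = (2/11)(2/10)(1/9) = 0.0040404; P(data | urn B) = (3/6)(1/5)(2/4) = 0.05.
Multiplying each by its prior: 4/7 · 0.0040404 = 0.0023088, 3/7 · 0.05 = 0.021429; with total 0.023737.
So P(urn A | data) = (0.0023088) / (0.023737) = 0.097264.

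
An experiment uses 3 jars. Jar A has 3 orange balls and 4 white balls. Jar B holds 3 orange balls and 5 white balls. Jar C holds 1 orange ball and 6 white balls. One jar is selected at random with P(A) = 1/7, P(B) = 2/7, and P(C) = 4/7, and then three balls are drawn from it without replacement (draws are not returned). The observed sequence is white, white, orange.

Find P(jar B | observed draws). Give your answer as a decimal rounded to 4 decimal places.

Under each hypothesis, the probability of the observed sequence is: P(data | jar A) = (4/7)(3/6)(3/5) = 6/35; P(data | jar B) = (5/8)(4/7)(3/6) = 5/28; P(data | jar C) = (6/7)(5/6)(1/5) = 1/7.
Weighting by the prior gives 1/7 · 6/35 = 6/245, 2/7 · 5/28 = 5/98, 4/7 · 1/7 = 4/49; summing to 11/70.
Hence P(jar B | data) = (5/98) / (11/70) = 25/77.

0.3247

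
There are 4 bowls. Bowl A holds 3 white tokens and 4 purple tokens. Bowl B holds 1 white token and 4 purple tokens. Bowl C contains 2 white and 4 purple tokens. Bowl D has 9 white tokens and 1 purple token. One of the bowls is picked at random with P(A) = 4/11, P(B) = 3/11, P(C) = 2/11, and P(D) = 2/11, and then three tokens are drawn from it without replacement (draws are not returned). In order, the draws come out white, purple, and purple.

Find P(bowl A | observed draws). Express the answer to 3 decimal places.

The likelihood of the observed sequence under each hypothesis: P(data | bowl A) = (3/7)(4/6)(3/5) = 6/35; P(data | bowl B) = (1/5)(4/4)(3/3) = 1/5; P(data | bowl C) = (2/6)(4/5)(3/4) = 1/5; P(data | bowl D) = (9/10)(1/9)(0/8) = 0.
Multiplying each by its prior: 4/11 · 6/35 = 24/385, 3/11 · 1/5 = 3/55, 2/11 · 1/5 = 2/55, 2/11 · 0 = 0; summing to 59/385.
By Bayes' rule, P(bowl A | data) = (24/385) / (59/385) = 24/59.

0.407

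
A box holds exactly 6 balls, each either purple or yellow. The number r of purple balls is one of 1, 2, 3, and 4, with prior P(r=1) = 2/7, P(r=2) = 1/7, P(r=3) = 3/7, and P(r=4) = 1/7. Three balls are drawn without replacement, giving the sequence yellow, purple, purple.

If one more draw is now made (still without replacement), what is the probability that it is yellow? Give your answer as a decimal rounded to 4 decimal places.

For each hypothesis, P(data | H) works out to: P(data | r = 1) = (5/6)(1/5)(0/4) = 0; P(data | r = 2) = (4/6)(2/5)(1/4) = 1/15; P(data | r = 3) = (3/6)(3/5)(2/4) = 3/20; P(data | r = 4) = (2/6)(4/5)(3/4) = 1/5.
The prior-weighted likelihoods are 2/7 · 0 = 0, 1/7 · 1/15 = 1/105, 3/7 · 3/20 = 9/140, 1/7 · 1/5 = 1/35; summing to 43/420.
Dividing through by the total gives posterior P(r = 1 | data) = 0, P(r = 2 | data) = 4/43, P(r = 3 | data) = 27/43, P(r = 4 | data) = 12/43.
Averaging over the posterior, P(yellow next | data) = (1)(4/43) + (2/3)(27/43) + (1/3)(12/43) = 26/43.

0.6047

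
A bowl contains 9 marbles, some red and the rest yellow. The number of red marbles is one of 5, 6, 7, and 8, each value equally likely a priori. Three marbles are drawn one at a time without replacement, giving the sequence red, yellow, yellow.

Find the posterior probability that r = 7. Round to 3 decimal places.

Compute the likelihood of the observed sequence for each case: P(data | r = 5) = (5/9)(4/8)(3/7) = 0.11905; P(data | r = 6) = (6/9)(3/8)(2/7) = 0.071429; P(data | r = 7) = (7/9)(2/8)(1/7) = 0.027778; P(data | r = 8) = (8/9)(1/8)(0/7) = 0.
Multiplying each by its prior: 1/4 · 0.11905 = 0.029762, 1/4 · 0.071429 = 0.017857, 1/4 · 0.027778 = 0.0069444, 1/4 · 0 = 0; summing to 0.054563.
Hence P(r = 7 | data) = (0.0069444) / (0.054563) = 0.12727.

0.127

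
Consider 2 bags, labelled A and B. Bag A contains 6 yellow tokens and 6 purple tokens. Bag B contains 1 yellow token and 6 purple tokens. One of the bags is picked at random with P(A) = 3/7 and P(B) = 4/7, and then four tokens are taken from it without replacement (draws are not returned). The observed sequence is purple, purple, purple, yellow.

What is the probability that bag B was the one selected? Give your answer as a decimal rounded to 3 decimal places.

0.759

The likelihood of the observed sequence under each hypothesis: P(data | bag A) = (6/12)(5/11)(4/10)(6/9) = 2/33; P(data | bag B) = (6/7)(5/6)(4/5)(1/4) = 1/7.
Multiplying each by its prior: 3/7 · 2/33 = 2/77, 4/7 · 1/7 = 4/49; with total 58/539.
Therefore the posterior P(bag B | data) = (4/49) / (58/539) = 22/29.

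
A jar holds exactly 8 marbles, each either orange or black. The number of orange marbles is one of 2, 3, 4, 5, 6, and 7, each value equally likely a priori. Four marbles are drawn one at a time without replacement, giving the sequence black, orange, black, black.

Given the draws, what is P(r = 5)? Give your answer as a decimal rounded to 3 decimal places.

Under each hypothesis, the probability of the observed sequence is: P(data | r = 2) = (6/8)(2/7)(5/6)(4/5) = 1/7; P(data | r = 3) = (5/8)(3/7)(4/6)(3/5) = 3/28; P(data | r = 4) = (4/8)(4/7)(3/6)(2/5) = 2/35; P(data | r = 5) = (3/8)(5/7)(2/6)(1/5) = 1/56; P(data | r = 6) = (2/8)(6/7)(1/6)(0/5) = 0; P(data | r = 7) = (1/8)(7/7)(0/6) = 0.
Multiplying each by its prior: 1/6 · 1/7 = 1/42, 1/6 · 3/28 = 1/56, 1/6 · 2/35 = 1/105, 1/6 · 1/56 = 1/336, 1/6 · 0 = 0, 1/6 · 0 = 0; summing to 13/240.
Therefore the posterior P(r = 5 | data) = (1/336) / (13/240) = 5/91.

0.055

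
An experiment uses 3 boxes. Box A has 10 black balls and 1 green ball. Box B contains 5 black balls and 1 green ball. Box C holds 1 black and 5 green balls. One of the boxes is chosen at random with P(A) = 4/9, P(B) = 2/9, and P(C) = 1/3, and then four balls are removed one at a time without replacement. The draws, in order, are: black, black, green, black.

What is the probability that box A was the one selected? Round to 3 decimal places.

0.522

The likelihood of the observed sequence under each hypothesis: P(data | box A) = (10/11)(9/10)(1/9)(8/8) = 1/11; P(data | box B) = (5/6)(4/5)(1/4)(3/3) = 1/6; P(data | box C) = (1/6)(0/5) = 0.
Weighting by the prior gives 4/9 · 1/11 = 4/99, 2/9 · 1/6 = 1/27, 1/3 · 0 = 0; summing to 23/297.
Hence P(box A | data) = (4/99) / (23/297) = 12/23.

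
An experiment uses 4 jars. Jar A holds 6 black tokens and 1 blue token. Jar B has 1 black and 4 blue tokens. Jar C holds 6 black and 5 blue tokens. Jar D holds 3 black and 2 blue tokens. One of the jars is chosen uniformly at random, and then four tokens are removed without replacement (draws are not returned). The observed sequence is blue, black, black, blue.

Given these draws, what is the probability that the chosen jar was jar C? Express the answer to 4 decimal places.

Under each hypothesis, the probability of the observed sequence is: P(data | jar A) = (1/7)(6/6)(5/5)(0/4) = 0; P(data | jar B) = (4/5)(1/4)(0/3) = 0; P(data | jar C) = (5/11)(6/10)(5/9)(4/8) = 5/66; P(data | jar D) = (2/5)(3/4)(2/3)(1/2) = 1/10.
The prior-weighted likelihoods are 1/4 · 0 = 0, 1/4 · 0 = 0, 1/4 · 5/66 = 5/264, 1/4 · 1/10 = 1/40; with total 29/660.
Hence P(jar C | data) = (5/264) / (29/660) = 25/58.

0.4310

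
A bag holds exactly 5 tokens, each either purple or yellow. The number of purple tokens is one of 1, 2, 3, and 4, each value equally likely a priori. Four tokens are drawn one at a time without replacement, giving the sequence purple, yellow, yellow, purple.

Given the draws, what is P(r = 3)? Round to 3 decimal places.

0.500

Under each hypothesis, the probability of the observed sequence is: P(data | r = 1) = (1/5)(4/4)(3/3)(0/2) = 0; P(data | r = 2) = (2/5)(3/4)(2/3)(1/2) = 1/10; P(data | r = 3) = (3/5)(2/4)(1/3)(2/2) = 1/10; P(data | r = 4) = (4/5)(1/4)(0/3) = 0.
Multiplying each by its prior: 1/4 · 0 = 0, 1/4 · 1/10 = 1/40, 1/4 · 1/10 = 1/40, 1/4 · 0 = 0; summing to 1/20.
Therefore the posterior P(r = 3 | data) = (1/40) / (1/20) = 1/2.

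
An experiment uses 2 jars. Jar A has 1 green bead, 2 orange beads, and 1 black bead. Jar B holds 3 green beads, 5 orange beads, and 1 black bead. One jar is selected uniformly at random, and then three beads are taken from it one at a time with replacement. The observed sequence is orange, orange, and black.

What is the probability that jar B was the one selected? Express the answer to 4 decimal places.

0.3543

For each hypothesis, P(data | H) works out to: P(data | jar A) = (2/4)(2/4)(1/4) = 0.0625; P(data | jar B) = (5/9)(5/9)(1/9) = 0.034294.
Weighting by the prior gives 1/2 · 0.0625 = 0.03125, 1/2 · 0.034294 = 0.017147; these sum to 0.048397.
By Bayes' rule, P(jar B | data) = (0.017147) / (0.048397) = 0.3543.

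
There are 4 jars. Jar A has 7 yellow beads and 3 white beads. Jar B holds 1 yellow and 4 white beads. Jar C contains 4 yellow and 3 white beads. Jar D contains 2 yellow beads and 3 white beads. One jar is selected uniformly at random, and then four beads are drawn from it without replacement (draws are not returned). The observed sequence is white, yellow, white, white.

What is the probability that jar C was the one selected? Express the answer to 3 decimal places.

Compute the likelihood of the observed sequence for each case: P(data | jar A) = (3/10)(7/9)(2/8)(1/7) = 0.0083333; P(data | jar B) = (4/5)(1/4)(3/3)(2/2) = 0.2; P(data | jar C) = (3/7)(4/6)(2/5)(1/4) = 0.028571; P(data | jar D) = (3/5)(2/4)(2/3)(1/2) = 0.1.
The prior-weighted likelihoods are 1/4 · 0.0083333 = 0.0020833, 1/4 · 0.2 = 0.05, 1/4 · 0.028571 = 0.0071429, 1/4 · 0.1 = 0.025; summing to 0.084226.
Therefore the posterior P(jar C | data) = (0.0071429) / (0.084226) = 0.084806.

0.085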